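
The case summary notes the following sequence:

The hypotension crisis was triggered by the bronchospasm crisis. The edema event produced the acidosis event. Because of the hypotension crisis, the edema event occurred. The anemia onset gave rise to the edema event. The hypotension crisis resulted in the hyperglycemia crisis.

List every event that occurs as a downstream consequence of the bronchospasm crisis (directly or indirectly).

the acidosis event, the edema event, the hyperglycemia crisis, the hypotension crisis

Direct effects: the hypotension crisis.
2 steps out: the edema event, the hyperglycemia crisis.
3 steps out: the acidosis event.
Not reachable from it: the anemia onset.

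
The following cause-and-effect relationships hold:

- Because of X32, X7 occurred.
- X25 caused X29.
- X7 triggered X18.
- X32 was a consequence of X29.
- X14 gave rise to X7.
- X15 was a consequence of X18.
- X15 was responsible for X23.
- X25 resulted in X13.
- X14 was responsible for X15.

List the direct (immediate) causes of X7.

Upstream contributors include X25, X29, but only X14, X32 feed directly into X7.

X14, X32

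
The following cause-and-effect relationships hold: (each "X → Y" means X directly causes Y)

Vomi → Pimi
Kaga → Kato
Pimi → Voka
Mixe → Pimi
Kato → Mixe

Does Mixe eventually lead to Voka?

There is a causal chain: Mixe → Pimi → Voka.

Yes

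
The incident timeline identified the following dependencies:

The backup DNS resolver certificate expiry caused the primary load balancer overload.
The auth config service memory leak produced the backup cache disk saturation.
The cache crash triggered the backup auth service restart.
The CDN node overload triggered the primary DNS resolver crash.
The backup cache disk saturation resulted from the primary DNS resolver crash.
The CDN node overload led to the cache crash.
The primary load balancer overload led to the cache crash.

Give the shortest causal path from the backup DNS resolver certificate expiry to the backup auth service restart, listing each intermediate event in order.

the backup DNS resolver certificate expiry → the primary load balancer overload → the cache crash → the backup auth service restart

the backup DNS resolver certificate expiry → the primary load balancer overload
the primary load balancer overload → the cache crash
the cache crash → the backup auth service restart
Length: 3 steps.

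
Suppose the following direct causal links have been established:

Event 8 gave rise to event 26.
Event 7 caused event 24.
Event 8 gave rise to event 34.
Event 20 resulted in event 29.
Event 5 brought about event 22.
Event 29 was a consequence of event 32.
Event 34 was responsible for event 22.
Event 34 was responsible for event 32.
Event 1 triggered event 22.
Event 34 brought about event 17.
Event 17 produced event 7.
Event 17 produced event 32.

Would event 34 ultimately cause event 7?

There is a causal chain: event 34 → event 17 → event 7.

Yes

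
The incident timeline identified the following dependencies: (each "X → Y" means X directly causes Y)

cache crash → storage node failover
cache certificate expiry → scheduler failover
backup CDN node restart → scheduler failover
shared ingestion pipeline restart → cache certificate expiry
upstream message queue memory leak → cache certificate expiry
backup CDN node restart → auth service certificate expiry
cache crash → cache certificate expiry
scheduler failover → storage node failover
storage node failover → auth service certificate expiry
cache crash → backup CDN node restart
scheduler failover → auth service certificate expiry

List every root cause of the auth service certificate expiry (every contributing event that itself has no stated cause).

the cache crash, the shared ingestion pipeline restart, the upstream message queue memory leak

Tracing upstream from the auth service certificate expiry: the auth service certificate expiry ← the scheduler failover ← the cache certificate expiry ← the upstream message queue memory leak.
A separate upstream branch: the auth service certificate expiry ← the backup CDN node restart ← the cache crash.
A separate upstream branch: the auth service certificate expiry ← the scheduler failover ← the cache certificate expiry ← the shared ingestion pipeline restart.
Each of those chain origins has no stated cause.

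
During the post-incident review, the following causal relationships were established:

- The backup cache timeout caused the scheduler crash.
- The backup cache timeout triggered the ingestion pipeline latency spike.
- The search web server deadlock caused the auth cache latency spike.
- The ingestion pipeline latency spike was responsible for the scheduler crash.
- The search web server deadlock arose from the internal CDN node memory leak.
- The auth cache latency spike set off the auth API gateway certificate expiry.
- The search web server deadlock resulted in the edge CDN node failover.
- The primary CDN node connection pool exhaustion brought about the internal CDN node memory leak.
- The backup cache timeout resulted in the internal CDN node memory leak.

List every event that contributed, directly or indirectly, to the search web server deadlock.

Immediate cause of the search web server deadlock: the internal CDN node memory leak.
Further upstream: the backup cache timeout, the primary CDN node connection pool exhaustion.

the backup cache timeout, the internal CDN node memory leak, the primary CDN node connection pool exhaustion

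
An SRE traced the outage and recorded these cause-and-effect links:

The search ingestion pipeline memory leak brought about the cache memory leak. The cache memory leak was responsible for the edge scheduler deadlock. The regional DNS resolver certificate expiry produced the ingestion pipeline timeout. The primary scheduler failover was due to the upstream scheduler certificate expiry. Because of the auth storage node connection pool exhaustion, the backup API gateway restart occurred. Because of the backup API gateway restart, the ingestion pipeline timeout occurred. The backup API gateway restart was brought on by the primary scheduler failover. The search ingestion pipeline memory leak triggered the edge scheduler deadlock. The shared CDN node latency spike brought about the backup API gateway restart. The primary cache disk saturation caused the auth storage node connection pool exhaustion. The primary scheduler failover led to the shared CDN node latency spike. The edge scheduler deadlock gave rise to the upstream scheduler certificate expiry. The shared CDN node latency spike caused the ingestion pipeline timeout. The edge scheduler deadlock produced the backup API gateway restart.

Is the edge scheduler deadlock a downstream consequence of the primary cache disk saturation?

No

The primary cache disk saturation leads to the auth storage node connection pool exhaustion, the backup API gateway restart, the ingestion pipeline timeout; the edge scheduler deadlock is not among them.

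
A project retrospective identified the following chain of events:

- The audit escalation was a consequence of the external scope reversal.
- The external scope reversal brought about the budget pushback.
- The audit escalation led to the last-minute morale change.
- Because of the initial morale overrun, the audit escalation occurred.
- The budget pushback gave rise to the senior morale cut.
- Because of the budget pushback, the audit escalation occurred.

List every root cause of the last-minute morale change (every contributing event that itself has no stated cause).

Tracing upstream from the last-minute morale change: the last-minute morale change ← the audit escalation ← the external scope reversal.
A separate upstream branch: the last-minute morale change ← the audit escalation ← the initial morale overrun.
Each of those chain origins has no stated cause.

the external scope reversal, the initial morale overrun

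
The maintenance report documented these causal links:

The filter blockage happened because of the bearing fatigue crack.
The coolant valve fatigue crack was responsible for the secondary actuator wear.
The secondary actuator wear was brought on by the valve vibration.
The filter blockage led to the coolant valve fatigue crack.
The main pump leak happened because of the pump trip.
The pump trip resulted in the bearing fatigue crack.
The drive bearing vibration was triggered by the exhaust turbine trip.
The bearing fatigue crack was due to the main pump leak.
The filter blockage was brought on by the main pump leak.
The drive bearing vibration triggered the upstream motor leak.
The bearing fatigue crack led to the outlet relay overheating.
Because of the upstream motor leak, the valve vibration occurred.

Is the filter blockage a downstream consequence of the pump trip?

There is a causal chain: the pump trip → the main pump leak → the filter blockage.

Yes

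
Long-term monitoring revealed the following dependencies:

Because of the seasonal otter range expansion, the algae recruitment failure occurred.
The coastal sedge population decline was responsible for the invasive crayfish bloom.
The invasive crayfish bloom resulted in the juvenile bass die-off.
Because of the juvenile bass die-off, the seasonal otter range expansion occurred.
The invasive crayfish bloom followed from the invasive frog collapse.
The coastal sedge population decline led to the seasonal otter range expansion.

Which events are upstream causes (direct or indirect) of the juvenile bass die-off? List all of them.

the coastal sedge population decline, the invasive crayfish bloom, the invasive frog collapse

Immediate cause of the juvenile bass die-off: the invasive crayfish bloom.
Further upstream: the coastal sedge population decline, the invasive frog collapse.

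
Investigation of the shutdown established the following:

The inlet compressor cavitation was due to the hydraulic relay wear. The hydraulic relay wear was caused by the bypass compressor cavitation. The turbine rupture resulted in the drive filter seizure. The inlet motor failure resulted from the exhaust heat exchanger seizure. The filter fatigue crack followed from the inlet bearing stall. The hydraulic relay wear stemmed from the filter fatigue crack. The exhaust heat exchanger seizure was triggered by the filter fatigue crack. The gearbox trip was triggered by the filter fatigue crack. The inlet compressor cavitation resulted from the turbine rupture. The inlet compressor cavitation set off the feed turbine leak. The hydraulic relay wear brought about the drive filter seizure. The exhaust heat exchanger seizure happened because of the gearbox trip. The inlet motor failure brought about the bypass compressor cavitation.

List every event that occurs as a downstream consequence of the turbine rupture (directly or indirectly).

the drive filter seizure, the feed turbine leak, the inlet compressor cavitation

Direct effects: the inlet compressor cavitation, the drive filter seizure.
2 steps out: the feed turbine leak.
Not reachable from it: the inlet bearing stall, the filter fatigue crack, the gearbox trip, the exhaust heat exchanger seizure, the inlet motor failure, the bypass compressor cavitation, the hydraulic relay wear.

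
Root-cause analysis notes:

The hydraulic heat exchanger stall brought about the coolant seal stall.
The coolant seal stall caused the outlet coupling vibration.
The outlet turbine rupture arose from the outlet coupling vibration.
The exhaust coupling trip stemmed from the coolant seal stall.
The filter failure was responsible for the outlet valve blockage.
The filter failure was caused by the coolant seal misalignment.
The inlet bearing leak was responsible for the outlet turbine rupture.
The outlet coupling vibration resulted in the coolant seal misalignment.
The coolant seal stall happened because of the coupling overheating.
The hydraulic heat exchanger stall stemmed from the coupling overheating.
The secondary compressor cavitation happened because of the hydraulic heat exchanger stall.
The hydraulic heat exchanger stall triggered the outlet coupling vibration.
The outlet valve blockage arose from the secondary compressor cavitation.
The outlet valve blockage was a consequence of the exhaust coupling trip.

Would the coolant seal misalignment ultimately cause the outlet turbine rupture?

The coolant seal misalignment leads to the filter failure, the outlet valve blockage; the outlet turbine rupture is not among them.

No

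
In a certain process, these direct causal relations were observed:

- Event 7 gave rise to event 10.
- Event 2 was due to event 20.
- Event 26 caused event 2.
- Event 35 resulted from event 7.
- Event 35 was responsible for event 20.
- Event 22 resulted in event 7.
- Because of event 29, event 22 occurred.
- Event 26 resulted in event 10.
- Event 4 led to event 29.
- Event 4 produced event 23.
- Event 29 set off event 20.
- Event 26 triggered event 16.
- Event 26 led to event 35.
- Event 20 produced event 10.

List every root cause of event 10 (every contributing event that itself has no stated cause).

Tracing upstream from event 10: event 10 ← event 20 ← event 29 ← event 4.
A separate upstream branch: event 10 ← event 26.
Each of those chain origins has no stated cause.

event 26, event 4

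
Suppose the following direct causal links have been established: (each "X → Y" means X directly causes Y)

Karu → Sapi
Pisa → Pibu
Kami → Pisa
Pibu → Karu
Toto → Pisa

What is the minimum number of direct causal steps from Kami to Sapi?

4

Shortest chain: Kami → Pisa → Pibu → Karu → Sapi.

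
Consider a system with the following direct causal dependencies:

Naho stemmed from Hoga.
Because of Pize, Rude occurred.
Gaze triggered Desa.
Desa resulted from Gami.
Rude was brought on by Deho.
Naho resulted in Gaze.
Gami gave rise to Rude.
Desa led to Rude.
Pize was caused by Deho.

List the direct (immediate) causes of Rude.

Deho, Desa, Gami, Pize

Upstream contributors include Hoga, Naho, Gaze, but only Deho, Desa, Gami, Pize feed directly into Rude.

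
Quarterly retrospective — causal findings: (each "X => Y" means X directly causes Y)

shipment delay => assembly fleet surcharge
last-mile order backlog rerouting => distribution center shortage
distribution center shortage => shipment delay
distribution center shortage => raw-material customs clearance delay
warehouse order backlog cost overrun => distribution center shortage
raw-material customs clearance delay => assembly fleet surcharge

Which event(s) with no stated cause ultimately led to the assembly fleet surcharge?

the last-mile order backlog rerouting, the warehouse order backlog cost overrun

Tracing upstream from the assembly fleet surcharge: the assembly fleet surcharge ← the raw-material customs clearance delay ← the distribution center shortage ← the warehouse order backlog cost overrun.
A separate upstream branch: the assembly fleet surcharge ← the raw-material customs clearance delay ← the distribution center shortage ← the last-mile order backlog rerouting.
Each of those chain origins has no stated cause.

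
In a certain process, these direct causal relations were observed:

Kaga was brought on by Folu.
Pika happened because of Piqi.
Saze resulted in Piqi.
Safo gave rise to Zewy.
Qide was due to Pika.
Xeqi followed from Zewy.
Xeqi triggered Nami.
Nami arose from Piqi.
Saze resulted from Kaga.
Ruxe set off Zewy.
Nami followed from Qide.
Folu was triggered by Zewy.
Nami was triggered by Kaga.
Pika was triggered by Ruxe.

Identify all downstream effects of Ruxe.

Direct effects: Zewy, Pika.
2 steps out: Folu, Xeqi, Qide.
3 steps out: Kaga, Nami.
4 steps out: Saze.
5 steps out: Piqi.
Not reachable from it: Safo.

Folu, Kaga, Nami, Pika, Piqi, Qide, Saze, Xeqi, Zewy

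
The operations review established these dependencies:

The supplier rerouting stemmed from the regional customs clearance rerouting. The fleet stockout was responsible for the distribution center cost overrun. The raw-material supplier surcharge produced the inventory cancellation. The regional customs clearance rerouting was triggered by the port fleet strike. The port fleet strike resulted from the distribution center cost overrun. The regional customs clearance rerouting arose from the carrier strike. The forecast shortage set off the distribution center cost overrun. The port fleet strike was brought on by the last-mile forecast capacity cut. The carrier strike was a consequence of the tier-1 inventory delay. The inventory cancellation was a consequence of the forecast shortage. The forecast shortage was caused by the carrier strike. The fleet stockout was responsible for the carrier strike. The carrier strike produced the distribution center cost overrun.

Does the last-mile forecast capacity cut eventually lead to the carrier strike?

The last-mile forecast capacity cut leads to the port fleet strike, the regional customs clearance rerouting, the supplier rerouting; the carrier strike is not among them.

No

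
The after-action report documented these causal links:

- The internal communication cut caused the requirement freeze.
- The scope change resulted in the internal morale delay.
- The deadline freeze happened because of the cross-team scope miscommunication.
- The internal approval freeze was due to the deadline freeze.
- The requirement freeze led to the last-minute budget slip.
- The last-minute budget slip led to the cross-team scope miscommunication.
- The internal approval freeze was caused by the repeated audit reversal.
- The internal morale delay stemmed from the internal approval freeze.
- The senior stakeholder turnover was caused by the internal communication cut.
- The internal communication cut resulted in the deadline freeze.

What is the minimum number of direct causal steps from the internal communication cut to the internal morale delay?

Shortest chain: the internal communication cut → the deadline freeze → the internal approval freeze → the internal morale delay.

3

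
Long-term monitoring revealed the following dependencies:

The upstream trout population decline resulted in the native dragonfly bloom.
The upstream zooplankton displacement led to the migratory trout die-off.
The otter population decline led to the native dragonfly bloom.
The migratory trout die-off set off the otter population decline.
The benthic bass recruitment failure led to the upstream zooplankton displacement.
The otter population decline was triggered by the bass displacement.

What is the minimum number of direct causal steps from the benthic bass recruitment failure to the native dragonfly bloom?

Shortest chain: the benthic bass recruitment failure → the upstream zooplankton displacement → the migratory trout die-off → the otter population decline → the native dragonfly bloom.

4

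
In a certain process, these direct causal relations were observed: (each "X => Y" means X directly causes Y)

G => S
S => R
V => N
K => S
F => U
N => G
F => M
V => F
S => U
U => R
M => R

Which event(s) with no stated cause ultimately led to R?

Tracing upstream from R: R ← M ← F ← V.
A separate upstream branch: R ← S ← K.
Each of those chain origins has no stated cause.

K, V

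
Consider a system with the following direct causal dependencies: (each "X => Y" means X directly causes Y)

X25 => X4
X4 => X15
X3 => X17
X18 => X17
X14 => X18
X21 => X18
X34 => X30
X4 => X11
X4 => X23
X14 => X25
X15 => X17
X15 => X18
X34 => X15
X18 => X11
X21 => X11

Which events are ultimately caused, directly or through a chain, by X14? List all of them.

Direct effects: X25, X18.
2 steps out: X4, X17, X11.
3 steps out: X23, X15.
Not reachable from it: X34, X3, X30, X21.

X11, X15, X17, X18, X23, X25, X4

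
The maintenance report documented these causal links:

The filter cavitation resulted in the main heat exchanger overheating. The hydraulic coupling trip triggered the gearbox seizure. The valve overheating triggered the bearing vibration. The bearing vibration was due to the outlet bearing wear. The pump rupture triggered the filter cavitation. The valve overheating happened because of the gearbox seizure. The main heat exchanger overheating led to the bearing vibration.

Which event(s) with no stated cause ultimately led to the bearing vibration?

the hydraulic coupling trip, the outlet bearing wear, the pump rupture

Tracing upstream from the bearing vibration: the bearing vibration ← the main heat exchanger overheating ← the filter cavitation ← the pump rupture.
A separate upstream branch: the bearing vibration ← the outlet bearing wear.
A separate upstream branch: the bearing vibration ← the valve overheating ← the gearbox seizure ← the hydraulic coupling trip.
Each of those chain origins has no stated cause.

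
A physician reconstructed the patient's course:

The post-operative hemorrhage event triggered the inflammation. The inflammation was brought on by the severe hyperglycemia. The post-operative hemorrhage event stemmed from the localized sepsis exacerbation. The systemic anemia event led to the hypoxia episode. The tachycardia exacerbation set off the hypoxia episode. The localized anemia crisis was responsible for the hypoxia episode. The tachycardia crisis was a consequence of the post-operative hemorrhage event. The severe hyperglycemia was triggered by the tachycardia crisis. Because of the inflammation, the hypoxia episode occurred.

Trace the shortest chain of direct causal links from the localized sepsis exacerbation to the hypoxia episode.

the localized sepsis exacerbation → the post-operative hemorrhage event
the post-operative hemorrhage event → the inflammation
the inflammation → the hypoxia episode
Length: 3 steps.

the localized sepsis exacerbation → the post-operative hemorrhage event → the inflammation → the hypoxia episode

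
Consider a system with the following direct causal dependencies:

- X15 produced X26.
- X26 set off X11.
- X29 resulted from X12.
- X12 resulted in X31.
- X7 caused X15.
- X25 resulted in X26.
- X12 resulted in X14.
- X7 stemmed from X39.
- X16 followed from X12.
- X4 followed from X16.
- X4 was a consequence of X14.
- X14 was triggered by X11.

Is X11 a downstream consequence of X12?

No

X12 leads to X31, X16, X29, X14, X4; X11 is not among them.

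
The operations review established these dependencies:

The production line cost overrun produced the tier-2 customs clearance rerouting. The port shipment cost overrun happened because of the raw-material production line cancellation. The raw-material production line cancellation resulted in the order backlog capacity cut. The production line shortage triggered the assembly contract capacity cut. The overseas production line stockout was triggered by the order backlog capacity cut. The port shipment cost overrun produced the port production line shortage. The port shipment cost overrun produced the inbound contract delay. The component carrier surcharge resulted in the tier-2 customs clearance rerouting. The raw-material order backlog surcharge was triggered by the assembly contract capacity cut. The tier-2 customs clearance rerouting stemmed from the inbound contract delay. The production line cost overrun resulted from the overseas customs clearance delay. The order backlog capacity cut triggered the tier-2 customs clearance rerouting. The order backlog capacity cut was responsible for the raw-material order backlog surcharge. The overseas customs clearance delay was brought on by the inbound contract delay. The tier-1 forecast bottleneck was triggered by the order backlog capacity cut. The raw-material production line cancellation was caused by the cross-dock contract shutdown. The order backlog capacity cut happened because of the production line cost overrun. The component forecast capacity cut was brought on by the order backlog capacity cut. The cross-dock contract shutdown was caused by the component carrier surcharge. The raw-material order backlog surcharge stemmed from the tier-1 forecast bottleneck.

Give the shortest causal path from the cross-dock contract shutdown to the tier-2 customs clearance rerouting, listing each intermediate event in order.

the cross-dock contract shutdown → the raw-material production line cancellation → the order backlog capacity cut → the tier-2 customs clearance rerouting

the cross-dock contract shutdown → the raw-material production line cancellation
the raw-material production line cancellation → the order backlog capacity cut
the order backlog capacity cut → the tier-2 customs clearance rerouting
Length: 3 steps.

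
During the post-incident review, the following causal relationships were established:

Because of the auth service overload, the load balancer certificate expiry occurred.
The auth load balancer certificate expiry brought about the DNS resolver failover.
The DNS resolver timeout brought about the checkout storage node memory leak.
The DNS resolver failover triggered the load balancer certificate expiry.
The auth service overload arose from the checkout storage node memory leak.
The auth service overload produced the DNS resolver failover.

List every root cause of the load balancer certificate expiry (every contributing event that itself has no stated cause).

the DNS resolver timeout, the auth load balancer certificate expiry

Tracing upstream from the load balancer certificate expiry: the load balancer certificate expiry ← the auth service overload ← the checkout storage node memory leak ← the DNS resolver timeout.
A separate upstream branch: the load balancer certificate expiry ← the DNS resolver failover ← the auth load balancer certificate expiry.
Each of those chain origins has no stated cause.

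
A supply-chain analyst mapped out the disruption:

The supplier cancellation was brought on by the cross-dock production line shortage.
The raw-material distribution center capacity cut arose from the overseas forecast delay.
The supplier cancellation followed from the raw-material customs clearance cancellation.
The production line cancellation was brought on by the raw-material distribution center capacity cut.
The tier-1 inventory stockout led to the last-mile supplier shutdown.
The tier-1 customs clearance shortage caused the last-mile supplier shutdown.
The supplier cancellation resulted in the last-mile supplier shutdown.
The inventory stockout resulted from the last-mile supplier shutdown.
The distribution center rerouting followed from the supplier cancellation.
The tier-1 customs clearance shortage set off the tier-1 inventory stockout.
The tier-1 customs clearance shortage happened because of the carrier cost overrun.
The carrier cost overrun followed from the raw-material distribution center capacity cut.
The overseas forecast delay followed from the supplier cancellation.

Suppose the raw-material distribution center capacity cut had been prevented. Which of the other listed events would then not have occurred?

Downstream of the raw-material distribution center capacity cut: the production line cancellation, the carrier cost overrun, the tier-1 customs clearance shortage, the tier-1 inventory stockout, the last-mile supplier shutdown, the inventory stockout.
Of those, still caused via another path: the last-mile supplier shutdown, the inventory stockout.
The remainder have no surviving cause.

the carrier cost overrun, the production line cancellation, the tier-1 customs clearance shortage, the tier-1 inventory stockout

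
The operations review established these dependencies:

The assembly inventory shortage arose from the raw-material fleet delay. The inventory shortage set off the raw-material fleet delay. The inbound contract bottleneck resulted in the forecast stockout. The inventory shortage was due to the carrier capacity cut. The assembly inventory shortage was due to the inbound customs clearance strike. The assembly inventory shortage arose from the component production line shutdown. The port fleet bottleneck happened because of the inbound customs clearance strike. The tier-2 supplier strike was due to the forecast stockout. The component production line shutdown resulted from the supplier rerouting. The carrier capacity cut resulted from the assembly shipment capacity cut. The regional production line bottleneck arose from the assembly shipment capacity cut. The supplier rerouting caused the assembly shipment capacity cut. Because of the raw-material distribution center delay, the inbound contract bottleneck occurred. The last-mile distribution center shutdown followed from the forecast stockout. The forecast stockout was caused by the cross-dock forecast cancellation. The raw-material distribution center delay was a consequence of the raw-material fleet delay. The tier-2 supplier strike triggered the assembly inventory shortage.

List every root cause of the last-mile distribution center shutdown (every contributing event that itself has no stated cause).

Tracing upstream from the last-mile distribution center shutdown: the last-mile distribution center shutdown ← the forecast stockout ← the inbound contract bottleneck ← the raw-material distribution center delay ← the raw-material fleet delay ← the inventory shortage ← the carrier capacity cut ← the assembly shipment capacity cut ← the supplier rerouting.
A separate upstream branch: the last-mile distribution center shutdown ← the forecast stockout ← the cross-dock forecast cancellation.
Each of those chain origins has no stated cause.

the cross-dock forecast cancellation, the supplier rerouting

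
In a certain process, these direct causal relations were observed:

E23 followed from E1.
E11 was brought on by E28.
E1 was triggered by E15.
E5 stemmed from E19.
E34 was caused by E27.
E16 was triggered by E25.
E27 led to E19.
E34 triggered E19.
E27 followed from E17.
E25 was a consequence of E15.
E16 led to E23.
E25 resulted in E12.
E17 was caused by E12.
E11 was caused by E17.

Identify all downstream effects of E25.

Direct effects: E12, E16.
2 steps out: E17, E23.
3 steps out: E11, E27.
4 steps out: E34, E19.
5 steps out: E5.
Not reachable from it: E15, E1, E28.

E11, E12, E16, E17, E19, E23, E27, E34, E5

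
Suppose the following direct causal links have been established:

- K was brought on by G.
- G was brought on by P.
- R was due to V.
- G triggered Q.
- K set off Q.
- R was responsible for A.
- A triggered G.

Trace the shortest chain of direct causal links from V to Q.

V → R → A → G → Q

V → R
R → A
A → G
G → Q
Length: 4 steps.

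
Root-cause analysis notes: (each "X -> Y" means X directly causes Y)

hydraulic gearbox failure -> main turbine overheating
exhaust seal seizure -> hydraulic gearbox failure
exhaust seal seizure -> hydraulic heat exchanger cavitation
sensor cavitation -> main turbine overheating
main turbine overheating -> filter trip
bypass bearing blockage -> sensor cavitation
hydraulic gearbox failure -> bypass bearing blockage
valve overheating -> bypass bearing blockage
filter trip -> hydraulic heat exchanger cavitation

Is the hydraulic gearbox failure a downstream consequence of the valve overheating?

The valve overheating leads to the bypass bearing blockage, the sensor cavitation, the main turbine overheating, the filter trip, the hydraulic heat exchanger cavitation; the hydraulic gearbox failure is not among them.

No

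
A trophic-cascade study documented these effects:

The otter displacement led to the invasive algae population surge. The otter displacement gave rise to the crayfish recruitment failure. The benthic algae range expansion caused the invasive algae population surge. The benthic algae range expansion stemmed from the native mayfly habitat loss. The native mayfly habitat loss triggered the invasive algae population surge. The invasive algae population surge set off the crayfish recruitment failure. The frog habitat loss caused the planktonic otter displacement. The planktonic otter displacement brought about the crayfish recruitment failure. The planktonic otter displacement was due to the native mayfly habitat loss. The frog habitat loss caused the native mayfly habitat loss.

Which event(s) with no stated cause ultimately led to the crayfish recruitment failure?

the frog habitat loss, the otter displacement

Tracing upstream from the crayfish recruitment failure: the crayfish recruitment failure ← the planktonic otter displacement ← the frog habitat loss.
A separate upstream branch: the crayfish recruitment failure ← the otter displacement.
Each of those chain origins has no stated cause.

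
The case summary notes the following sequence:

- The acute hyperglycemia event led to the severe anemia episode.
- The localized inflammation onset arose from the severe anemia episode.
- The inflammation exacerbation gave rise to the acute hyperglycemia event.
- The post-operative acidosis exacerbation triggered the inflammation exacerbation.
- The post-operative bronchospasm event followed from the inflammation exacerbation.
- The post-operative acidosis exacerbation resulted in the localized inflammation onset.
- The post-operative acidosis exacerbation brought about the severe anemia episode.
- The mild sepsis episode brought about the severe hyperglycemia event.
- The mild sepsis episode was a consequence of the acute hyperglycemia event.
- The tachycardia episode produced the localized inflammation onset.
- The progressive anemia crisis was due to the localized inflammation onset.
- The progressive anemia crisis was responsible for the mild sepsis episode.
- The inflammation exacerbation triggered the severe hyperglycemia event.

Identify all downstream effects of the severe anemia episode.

Direct effects: the localized inflammation onset.
2 steps out: the progressive anemia crisis.
3 steps out: the mild sepsis episode.
4 steps out: the severe hyperglycemia event.
Not reachable from it: the post-operative acidosis exacerbation, the inflammation exacerbation, the post-operative bronchospasm event, the acute hyperglycemia event, the tachycardia episode.

the localized inflammation onset, the mild sepsis episode, the progressive anemia crisis, the severe hyperglycemia event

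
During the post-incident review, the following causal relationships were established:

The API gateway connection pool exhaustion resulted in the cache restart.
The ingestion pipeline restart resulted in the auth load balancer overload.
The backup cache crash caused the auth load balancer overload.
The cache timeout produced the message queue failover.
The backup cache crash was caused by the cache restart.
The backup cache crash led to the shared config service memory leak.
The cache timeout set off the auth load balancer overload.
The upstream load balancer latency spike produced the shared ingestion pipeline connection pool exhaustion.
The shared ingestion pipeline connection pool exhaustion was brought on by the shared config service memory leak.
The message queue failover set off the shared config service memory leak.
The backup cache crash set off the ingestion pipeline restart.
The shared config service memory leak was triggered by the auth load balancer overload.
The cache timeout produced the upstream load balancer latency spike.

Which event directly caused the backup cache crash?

the cache restart

Upstream contributors include the API gateway connection pool exhaustion, but only the cache restart feeds directly into the backup cache crash.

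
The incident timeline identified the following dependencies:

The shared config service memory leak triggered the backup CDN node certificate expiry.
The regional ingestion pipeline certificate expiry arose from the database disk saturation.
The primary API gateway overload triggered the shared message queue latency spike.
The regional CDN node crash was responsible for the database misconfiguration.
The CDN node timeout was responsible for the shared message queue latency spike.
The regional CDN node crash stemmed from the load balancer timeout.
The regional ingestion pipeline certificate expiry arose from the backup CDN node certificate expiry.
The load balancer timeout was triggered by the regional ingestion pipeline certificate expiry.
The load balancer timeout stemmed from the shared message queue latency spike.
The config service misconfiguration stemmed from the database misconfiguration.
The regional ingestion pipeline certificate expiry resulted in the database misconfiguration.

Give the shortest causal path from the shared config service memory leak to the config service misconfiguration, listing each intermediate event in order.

the shared config service memory leak → the backup CDN node certificate expiry → the regional ingestion pipeline certificate expiry → the database misconfiguration → the config service misconfiguration

the shared config service memory leak → the backup CDN node certificate expiry
the backup CDN node certificate expiry → the regional ingestion pipeline certificate expiry
the regional ingestion pipeline certificate expiry → the database misconfiguration
the database misconfiguration → the config service misconfiguration
Length: 4 steps.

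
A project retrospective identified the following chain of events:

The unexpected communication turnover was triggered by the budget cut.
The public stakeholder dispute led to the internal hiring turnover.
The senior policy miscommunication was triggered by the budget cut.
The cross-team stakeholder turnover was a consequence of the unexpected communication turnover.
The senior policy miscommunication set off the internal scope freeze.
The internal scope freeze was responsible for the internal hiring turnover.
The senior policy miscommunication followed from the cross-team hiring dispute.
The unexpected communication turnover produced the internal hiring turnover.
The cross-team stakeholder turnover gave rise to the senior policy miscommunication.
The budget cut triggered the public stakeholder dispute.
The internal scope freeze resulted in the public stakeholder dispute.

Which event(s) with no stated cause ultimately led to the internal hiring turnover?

the budget cut, the cross-team hiring dispute

Tracing upstream from the internal hiring turnover: the internal hiring turnover ← the unexpected communication turnover ← the budget cut.
A separate upstream branch: the internal hiring turnover ← the internal scope freeze ← the senior policy miscommunication ← the cross-team hiring dispute.
Each of those chain origins has no stated cause.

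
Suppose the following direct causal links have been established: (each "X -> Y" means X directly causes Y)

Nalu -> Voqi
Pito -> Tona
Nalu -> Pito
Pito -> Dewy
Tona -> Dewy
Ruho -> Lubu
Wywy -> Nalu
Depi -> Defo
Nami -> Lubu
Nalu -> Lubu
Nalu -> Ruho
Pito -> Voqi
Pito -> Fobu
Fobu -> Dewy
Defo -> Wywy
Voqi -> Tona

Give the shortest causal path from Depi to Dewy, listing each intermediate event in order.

Depi → Defo
Defo → Wywy
Wywy → Nalu
Nalu → Pito
Pito → Dewy
Length: 5 steps.

Depi → Defo → Wywy → Nalu → Pito → Dewy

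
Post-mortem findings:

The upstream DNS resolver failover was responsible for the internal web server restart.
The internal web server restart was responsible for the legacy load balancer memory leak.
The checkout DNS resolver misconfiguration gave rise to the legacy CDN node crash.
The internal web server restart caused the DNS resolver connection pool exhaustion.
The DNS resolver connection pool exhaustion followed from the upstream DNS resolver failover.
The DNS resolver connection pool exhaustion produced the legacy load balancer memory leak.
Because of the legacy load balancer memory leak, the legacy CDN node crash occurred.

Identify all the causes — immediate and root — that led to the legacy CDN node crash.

the DNS resolver connection pool exhaustion, the checkout DNS resolver misconfiguration, the internal web server restart, the legacy load balancer memory leak, the upstream DNS resolver failover

Immediate causes of the legacy CDN node crash: the checkout DNS resolver misconfiguration, the legacy load balancer memory leak.
Further upstream: the upstream DNS resolver failover, the internal web server restart, the DNS resolver connection pool exhaustion.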